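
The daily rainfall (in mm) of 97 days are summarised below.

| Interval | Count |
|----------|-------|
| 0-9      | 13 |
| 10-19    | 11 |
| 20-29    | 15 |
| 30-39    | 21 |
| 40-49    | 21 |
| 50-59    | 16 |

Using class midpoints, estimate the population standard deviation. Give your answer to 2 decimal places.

Midpoints: 4.5, 14.5, 24.5, 34.5, 44.5, 54.5
n = 97, Σfm = 3116.5, mean = 32.1289
Σfm² = 125684.25
Σf(m − x̄)² = Σfm² − (Σfm)²/n = 125684.25 − 3116.5²/97 = 25554.6392
Population variance = 25554.6392 / 97 = 263.4499
Standard deviation = √263.4499 = 16.2311

16.23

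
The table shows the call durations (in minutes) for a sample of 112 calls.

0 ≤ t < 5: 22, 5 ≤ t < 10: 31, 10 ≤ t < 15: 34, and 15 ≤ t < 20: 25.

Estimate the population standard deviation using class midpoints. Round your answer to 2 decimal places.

5.21

Midpoints: 2.5, 7.5, 12.5, 17.5
n = 112, Σfm = 1150, mean = 10.2679
Σfm² = 14850
Σf(m − x̄)² = Σfm² − (Σfm)²/n = 14850 − 1150²/112 = 3041.9643
Population variance = 3041.9643 / 112 = 27.1604
Standard deviation = √27.1604 = 5.2116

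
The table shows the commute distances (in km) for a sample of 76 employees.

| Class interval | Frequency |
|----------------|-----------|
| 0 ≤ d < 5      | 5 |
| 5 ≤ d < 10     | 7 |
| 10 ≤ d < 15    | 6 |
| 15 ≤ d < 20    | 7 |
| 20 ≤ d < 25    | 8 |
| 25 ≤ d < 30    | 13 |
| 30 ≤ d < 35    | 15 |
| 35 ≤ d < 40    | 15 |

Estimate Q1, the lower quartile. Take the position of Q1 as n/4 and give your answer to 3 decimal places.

15.714

Cumulative frequencies: 5, 12, 18, 25, 33, 46, 61, 76
n = 76; position = n/4 = 19.
This falls in the class 15 ≤ d < 20: L = 15, F = 18, f = 7, h = 5.
Lower quartile ≈ 15 + ((19 − 18) / 7) × 5 = 15.7143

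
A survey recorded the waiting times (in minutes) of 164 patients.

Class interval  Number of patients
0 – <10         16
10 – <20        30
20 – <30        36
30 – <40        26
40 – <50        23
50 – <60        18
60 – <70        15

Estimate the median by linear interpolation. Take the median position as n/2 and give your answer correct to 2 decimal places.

30.00

Cumulative frequencies: 16, 46, 82, 108, 131, 149, 164
n = 164; position = n/2 = 82.
This falls in the class 20 – <30: L = 20, F = 46, f = 36, h = 10.
Median ≈ 20 + ((82 − 46) / 36) × 10 = 30.0000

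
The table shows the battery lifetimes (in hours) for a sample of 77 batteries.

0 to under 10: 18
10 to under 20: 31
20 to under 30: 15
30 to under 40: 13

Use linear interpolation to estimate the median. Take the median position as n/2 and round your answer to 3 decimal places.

Cumulative frequencies: 18, 49, 64, 77
n = 77; position = n/2 = 38.5.
This falls in the class 10 to under 20: L = 10, F = 18, f = 31, h = 10.
Median ≈ 10 + ((38.5 − 18) / 31) × 10 = 16.6129

16.613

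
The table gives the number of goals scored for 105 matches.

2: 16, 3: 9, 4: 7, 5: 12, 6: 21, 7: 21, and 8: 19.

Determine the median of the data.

6

Cumulative frequencies: 16, 25, 32, 44, 65, 86, 105
n = 105, so the median is the value in position (n+1)/2 = 53.
Position 53 falls at value 6.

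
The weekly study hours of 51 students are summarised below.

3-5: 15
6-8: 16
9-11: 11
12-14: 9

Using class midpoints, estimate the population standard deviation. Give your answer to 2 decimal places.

Midpoints: 4, 7, 10, 13
n = 51, Σfm = 399, mean = 7.8235
Σfm² = 3645
Σf(m − x̄)² = Σfm² − (Σfm)²/n = 3645 − 399²/51 = 523.4118
Population variance = 523.4118 / 51 = 10.2630
Standard deviation = √10.2630 = 3.2036

3.20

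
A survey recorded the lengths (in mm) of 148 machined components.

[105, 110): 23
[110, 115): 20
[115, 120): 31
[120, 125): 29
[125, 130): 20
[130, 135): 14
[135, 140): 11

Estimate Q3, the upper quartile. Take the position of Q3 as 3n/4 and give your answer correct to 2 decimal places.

127.00

Cumulative frequencies: 23, 43, 74, 103, 123, 137, 148
n = 148; position = 3n/4 = 111.
This falls in the class [125, 130): L = 125, F = 103, f = 20, h = 5.
Upper quartile ≈ 125 + ((111 − 103) / 20) × 5 = 127.0000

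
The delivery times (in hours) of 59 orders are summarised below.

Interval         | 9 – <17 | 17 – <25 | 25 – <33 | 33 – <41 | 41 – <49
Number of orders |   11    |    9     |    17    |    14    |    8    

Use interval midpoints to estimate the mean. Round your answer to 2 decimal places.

28.86

Midpoints: 13, 21, 29, 37, 45
Σfm = 11×13 + 9×21 + 17×29 + 14×37 + 8×45 = 1703
n = Σf = 59
Mean = 1703 / 59 = 28.8644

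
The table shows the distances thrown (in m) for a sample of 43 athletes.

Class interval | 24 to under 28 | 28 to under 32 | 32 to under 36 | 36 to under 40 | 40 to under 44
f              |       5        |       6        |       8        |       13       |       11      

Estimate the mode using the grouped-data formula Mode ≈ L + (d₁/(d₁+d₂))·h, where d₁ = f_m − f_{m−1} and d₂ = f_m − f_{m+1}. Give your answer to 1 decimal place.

38.9

Modal class: 36 to under 40 (highest frequency 13).
d₁ = 13 − 8 = 5, d₂ = 13 − 11 = 2
Mode ≈ 36 + (5/(5+2)) × 4 = 36 + 2.8571 = 38.8571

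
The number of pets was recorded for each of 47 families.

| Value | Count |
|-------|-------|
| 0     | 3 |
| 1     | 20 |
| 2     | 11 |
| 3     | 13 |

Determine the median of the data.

2

Cumulative frequencies: 3, 23, 34, 47
n = 47, so the median is the value in position (n+1)/2 = 24.
Position 24 falls at value 2.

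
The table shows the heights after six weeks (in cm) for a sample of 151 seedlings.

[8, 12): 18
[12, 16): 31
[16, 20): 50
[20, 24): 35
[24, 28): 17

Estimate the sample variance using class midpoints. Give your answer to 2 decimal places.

21.97

Midpoints: 10, 14, 18, 22, 26
n = 151, Σfm = 2726, mean = 18.0530
Σfm² = 52508
Σf(m − x̄)² = Σfm² − (Σfm)²/n = 52508 − 2726²/151 = 3295.5762
Sample variance = 3295.5762 / 150 = 21.9705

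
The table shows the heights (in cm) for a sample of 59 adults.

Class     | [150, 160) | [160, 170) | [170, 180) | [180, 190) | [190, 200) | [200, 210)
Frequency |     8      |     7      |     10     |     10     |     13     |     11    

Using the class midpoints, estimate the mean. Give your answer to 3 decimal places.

182.797

Midpoints: 155, 165, 175, 185, 195, 205
Σfm = 8×155 + 7×165 + 10×175 + 10×185 + 13×195 + 11×205 = 10785
n = Σf = 59
Mean = 10785 / 59 = 182.7966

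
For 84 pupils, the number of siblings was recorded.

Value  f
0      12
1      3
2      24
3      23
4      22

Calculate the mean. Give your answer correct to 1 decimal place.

2.5

Values: 0, 1, 2, 3, 4
Σfx = 12×0 + 3×1 + 24×2 + 23×3 + 22×4 = 208
n = Σf = 84
Mean = 208 / 84 = 2.4762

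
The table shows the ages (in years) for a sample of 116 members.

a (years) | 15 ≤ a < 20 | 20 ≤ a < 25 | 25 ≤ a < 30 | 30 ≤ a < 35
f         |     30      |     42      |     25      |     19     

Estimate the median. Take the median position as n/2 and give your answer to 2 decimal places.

23.33

Cumulative frequencies: 30, 72, 97, 116
n = 116; position = n/2 = 58.
This falls in the class 20 ≤ a < 25: L = 20, F = 30, f = 42, h = 5.
Median ≈ 20 + ((58 − 30) / 42) × 5 = 23.3333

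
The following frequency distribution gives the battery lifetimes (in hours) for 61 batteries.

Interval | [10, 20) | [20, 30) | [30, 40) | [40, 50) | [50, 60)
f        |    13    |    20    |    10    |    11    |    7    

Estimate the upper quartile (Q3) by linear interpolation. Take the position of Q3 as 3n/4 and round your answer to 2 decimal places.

Cumulative frequencies: 13, 33, 43, 54, 61
n = 61; position = 3n/4 = 45.75.
This falls in the class [40, 50): L = 40, F = 43, f = 11, h = 10.
Upper quartile ≈ 40 + ((45.75 − 43) / 11) × 10 = 42.5000

42.50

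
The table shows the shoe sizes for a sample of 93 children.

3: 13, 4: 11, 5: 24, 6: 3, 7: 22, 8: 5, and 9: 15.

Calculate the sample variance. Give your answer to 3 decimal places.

3.927

Values: 3, 4, 5, 6, 7, 8, 9
n = 93, Σfx = 550, mean = 5.9140
Σfx² = 3614
Σf(x − x̄)² = Σfx² − (Σfx)²/n = 3614 − 550²/93 = 361.3118
Sample variance = 361.3118 / 92 = 3.9273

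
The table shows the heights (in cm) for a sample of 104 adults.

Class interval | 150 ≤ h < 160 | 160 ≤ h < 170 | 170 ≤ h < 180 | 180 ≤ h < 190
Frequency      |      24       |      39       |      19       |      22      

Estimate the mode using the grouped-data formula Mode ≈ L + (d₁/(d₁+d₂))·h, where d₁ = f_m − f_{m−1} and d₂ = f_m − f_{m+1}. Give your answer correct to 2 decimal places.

Modal class: 160 ≤ h < 170 (highest frequency 39).
d₁ = 39 − 24 = 15, d₂ = 39 − 19 = 20
Mode ≈ 160 + (15/(15+20)) × 10 = 160 + 4.2857 = 164.2857

164.29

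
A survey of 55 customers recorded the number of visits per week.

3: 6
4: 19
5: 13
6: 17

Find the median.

Cumulative frequencies: 6, 25, 38, 55
n = 55, so the median is the value in position (n+1)/2 = 28.
Position 28 falls at value 5.

5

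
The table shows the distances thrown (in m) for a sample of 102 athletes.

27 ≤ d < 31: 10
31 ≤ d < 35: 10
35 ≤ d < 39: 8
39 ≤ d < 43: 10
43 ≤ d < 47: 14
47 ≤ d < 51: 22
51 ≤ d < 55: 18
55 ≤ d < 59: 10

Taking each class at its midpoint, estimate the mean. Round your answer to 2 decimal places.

44.69

Midpoints: 29, 33, 37, 41, 45, 49, 53, 57
Σfm = 10×29 + 10×33 + 8×37 + 10×41 + 14×45 + 22×49 + 18×53 + 10×57 = 4558
n = Σf = 102
Mean = 4558 / 102 = 44.6863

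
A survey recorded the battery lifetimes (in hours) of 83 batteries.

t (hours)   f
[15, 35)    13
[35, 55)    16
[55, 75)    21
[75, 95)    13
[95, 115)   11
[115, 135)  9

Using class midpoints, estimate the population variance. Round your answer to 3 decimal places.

969.546

Midpoints: 25, 45, 65, 85, 105, 125
n = 83, Σfm = 5795, mean = 69.8193
Σfm² = 485075
Σf(m − x̄)² = Σfm² − (Σfm)²/n = 485075 − 5795²/83 = 80472.2892
Population variance = 80472.2892 / 83 = 969.5457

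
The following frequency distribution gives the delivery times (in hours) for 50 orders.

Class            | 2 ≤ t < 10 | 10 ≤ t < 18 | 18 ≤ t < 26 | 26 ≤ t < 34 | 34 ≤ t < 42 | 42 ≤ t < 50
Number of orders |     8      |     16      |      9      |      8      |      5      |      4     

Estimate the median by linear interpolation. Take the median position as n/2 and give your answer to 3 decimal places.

18.889

Cumulative frequencies: 8, 24, 33, 41, 46, 50
n = 50; position = n/2 = 25.
This falls in the class 18 ≤ t < 26: L = 18, F = 24, f = 9, h = 8.
Median ≈ 18 + ((25 − 24) / 9) × 8 = 18.8889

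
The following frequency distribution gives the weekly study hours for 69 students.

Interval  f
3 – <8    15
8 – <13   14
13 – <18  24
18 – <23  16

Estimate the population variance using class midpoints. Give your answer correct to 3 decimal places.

28.492

Midpoints: 5.5, 10.5, 15.5, 20.5
n = 69, Σfm = 929.5, mean = 13.4710
Σfm² = 14487.25
Σf(m − x̄)² = Σfm² − (Σfm)²/n = 14487.25 − 929.5²/69 = 1965.9420
Population variance = 1965.9420 / 69 = 28.4919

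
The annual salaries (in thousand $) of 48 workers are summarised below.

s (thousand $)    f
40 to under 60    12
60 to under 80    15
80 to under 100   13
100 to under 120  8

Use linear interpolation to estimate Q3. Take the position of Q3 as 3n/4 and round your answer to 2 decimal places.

93.85

Cumulative frequencies: 12, 27, 40, 48
n = 48; position = 3n/4 = 36.
This falls in the class 80 to under 100: L = 80, F = 27, f = 13, h = 20.
Upper quartile ≈ 80 + ((36 − 27) / 13) × 20 = 93.8462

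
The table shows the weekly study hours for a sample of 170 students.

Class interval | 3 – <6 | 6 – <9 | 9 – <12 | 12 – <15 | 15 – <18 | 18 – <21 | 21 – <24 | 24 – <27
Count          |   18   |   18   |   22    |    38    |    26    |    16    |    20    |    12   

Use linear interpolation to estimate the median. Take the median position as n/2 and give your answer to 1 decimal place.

Cumulative frequencies: 18, 36, 58, 96, 122, 138, 158, 170
n = 170; position = n/2 = 85.
This falls in the class 12 – <15: L = 12, F = 58, f = 38, h = 3.
Median ≈ 12 + ((85 − 58) / 38) × 3 = 14.1316

14.1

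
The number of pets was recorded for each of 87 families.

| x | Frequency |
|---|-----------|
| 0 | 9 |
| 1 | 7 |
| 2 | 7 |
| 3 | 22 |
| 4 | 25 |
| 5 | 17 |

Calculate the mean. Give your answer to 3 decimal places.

3.126

Values: 0, 1, 2, 3, 4, 5
Σfx = 9×0 + 7×1 + 7×2 + 22×3 + 25×4 + 17×5 = 272
n = Σf = 87
Mean = 272 / 87 = 3.1264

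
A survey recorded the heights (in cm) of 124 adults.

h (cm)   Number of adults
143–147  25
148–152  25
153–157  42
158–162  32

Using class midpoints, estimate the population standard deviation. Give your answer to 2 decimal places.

Midpoints: 145, 150, 155, 160
n = 124, Σfm = 19005, mean = 153.2661
Σfm² = 2916375
Σf(m − x̄)² = Σfm² − (Σfm)²/n = 2916375 − 19005²/124 = 3552.2177
Population variance = 3552.2177 / 124 = 28.6469
Standard deviation = √28.6469 = 5.3523

5.35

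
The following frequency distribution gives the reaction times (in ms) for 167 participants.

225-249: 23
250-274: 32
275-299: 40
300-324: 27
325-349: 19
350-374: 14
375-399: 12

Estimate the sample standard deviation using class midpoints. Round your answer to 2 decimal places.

Midpoints: 237, 262, 287, 312, 337, 362, 387
n = 167, Σfm = 49854, mean = 298.5269
Σfm² = 15201198
Σf(m − x̄)² = Σfm² − (Σfm)²/n = 15201198 − 49854²/167 = 318435.6287
Sample variance = 318435.6287 / 166 = 1918.2869
Standard deviation = √1918.2869 = 43.7983

43.80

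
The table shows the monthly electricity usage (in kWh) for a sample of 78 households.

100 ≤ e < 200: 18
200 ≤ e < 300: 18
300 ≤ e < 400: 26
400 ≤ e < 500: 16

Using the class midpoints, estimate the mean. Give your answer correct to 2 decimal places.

301.28

Midpoints: 150, 250, 350, 450
Σfm = 18×150 + 18×250 + 26×350 + 16×450 = 23500
n = Σf = 78
Mean = 23500 / 78 = 301.2821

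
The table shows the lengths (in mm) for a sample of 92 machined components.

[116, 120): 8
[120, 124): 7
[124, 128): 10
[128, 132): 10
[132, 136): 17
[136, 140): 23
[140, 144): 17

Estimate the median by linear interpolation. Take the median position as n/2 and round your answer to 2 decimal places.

134.59

Cumulative frequencies: 8, 15, 25, 35, 52, 75, 92
n = 92; position = n/2 = 46.
This falls in the class [132, 136): L = 132, F = 35, f = 17, h = 4.
Median ≈ 132 + ((46 − 35) / 17) × 4 = 134.5882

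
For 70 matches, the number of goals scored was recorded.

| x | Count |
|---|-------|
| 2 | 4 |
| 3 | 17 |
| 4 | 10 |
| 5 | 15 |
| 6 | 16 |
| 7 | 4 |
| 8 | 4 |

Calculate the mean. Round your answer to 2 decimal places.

4.71

Values: 2, 3, 4, 5, 6, 7, 8
Σfx = 4×2 + 17×3 + 10×4 + 15×5 + 16×6 + 4×7 + 4×8 = 330
n = Σf = 70
Mean = 330 / 70 = 4.7143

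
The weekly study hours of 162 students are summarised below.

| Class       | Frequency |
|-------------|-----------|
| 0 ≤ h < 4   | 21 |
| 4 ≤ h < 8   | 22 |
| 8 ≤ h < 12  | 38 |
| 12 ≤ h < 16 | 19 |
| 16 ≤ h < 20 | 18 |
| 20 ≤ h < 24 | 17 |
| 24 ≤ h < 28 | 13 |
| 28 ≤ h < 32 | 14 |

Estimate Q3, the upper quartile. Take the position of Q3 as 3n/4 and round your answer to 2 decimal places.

20.82

Cumulative frequencies: 21, 43, 81, 100, 118, 135, 148, 162
n = 162; position = 3n/4 = 121.5.
This falls in the class 20 ≤ h < 24: L = 20, F = 118, f = 17, h = 4.
Upper quartile ≈ 20 + ((121.5 − 118) / 17) × 4 = 20.8235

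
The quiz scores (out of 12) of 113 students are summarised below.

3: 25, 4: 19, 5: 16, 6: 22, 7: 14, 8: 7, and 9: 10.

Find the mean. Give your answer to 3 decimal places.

Values: 3, 4, 5, 6, 7, 8, 9
Σfx = 25×3 + 19×4 + 16×5 + 22×6 + 14×7 + 7×8 + 10×9 = 607
n = Σf = 113
Mean = 607 / 113 = 5.3717

5.372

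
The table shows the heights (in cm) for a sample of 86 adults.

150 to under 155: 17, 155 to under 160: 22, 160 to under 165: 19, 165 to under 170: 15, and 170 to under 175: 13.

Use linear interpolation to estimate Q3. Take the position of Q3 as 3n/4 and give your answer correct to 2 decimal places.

Cumulative frequencies: 17, 39, 58, 73, 86
n = 86; position = 3n/4 = 64.5.
This falls in the class 165 to under 170: L = 165, F = 58, f = 15, h = 5.
Upper quartile ≈ 165 + ((64.5 − 58) / 15) × 5 = 167.1667

167.17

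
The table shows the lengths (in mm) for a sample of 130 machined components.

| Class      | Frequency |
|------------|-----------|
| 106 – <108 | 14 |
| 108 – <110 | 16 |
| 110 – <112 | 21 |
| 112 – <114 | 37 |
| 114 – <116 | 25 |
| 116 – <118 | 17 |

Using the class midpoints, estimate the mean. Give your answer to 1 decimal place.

112.4

Midpoints: 107, 109, 111, 113, 115, 117
Σfm = 14×107 + 16×109 + 21×111 + 37×113 + 25×115 + 17×117 = 14618
n = Σf = 130
Mean = 14618 / 130 = 112.4462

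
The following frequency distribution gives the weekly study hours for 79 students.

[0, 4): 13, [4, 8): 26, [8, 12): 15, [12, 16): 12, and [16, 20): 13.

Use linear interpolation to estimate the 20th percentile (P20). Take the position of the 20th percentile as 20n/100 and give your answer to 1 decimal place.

Cumulative frequencies: 13, 39, 54, 66, 79
n = 79; position = 20n/100 = 15.8.
This falls in the class [4, 8): L = 4, F = 13, f = 26, h = 4.
20th percentile ≈ 4 + ((15.8 − 13) / 26) × 4 = 4.4308

4.4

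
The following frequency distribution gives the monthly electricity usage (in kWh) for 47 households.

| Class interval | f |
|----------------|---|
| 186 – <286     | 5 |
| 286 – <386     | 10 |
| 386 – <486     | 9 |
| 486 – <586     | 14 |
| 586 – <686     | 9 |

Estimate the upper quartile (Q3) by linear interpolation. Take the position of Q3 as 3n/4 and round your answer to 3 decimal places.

Cumulative frequencies: 5, 15, 24, 38, 47
n = 47; position = 3n/4 = 35.25.
This falls in the class 486 – <586: L = 486, F = 24, f = 14, h = 100.
Upper quartile ≈ 486 + ((35.25 − 24) / 14) × 100 = 566.3571

566.357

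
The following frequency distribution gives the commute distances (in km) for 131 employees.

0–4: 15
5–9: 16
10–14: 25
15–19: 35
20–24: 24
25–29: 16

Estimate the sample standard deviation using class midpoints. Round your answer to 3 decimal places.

7.543

Midpoints: 2, 7, 12, 17, 22, 27
n = 131, Σfm = 1997, mean = 15.2443
Σfm² = 37839
Σf(m − x̄)² = Σfm² − (Σfm)²/n = 37839 − 1997²/131 = 7396.1832
Sample variance = 7396.1832 / 130 = 56.8937
Standard deviation = √56.8937 = 7.5428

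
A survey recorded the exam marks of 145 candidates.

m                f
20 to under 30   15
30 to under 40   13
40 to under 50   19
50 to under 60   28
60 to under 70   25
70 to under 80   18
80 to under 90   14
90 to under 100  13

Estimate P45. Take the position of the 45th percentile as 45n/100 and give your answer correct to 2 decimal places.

56.52

Cumulative frequencies: 15, 28, 47, 75, 100, 118, 132, 145
n = 145; position = 45n/100 = 65.25.
This falls in the class 50 to under 60: L = 50, F = 47, f = 28, h = 10.
45th percentile ≈ 50 + ((65.25 − 47) / 28) × 10 = 56.5179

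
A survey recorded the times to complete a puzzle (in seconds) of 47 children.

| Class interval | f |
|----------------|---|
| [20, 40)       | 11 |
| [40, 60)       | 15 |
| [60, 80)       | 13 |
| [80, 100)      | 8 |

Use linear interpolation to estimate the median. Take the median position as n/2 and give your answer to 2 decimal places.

56.67

Cumulative frequencies: 11, 26, 39, 47
n = 47; position = n/2 = 23.5.
This falls in the class [40, 60): L = 40, F = 11, f = 15, h = 20.
Median ≈ 40 + ((23.5 − 11) / 15) × 20 = 56.6667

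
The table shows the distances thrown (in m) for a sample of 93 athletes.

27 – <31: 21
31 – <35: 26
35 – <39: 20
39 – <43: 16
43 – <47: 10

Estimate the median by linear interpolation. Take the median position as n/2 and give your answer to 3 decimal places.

Cumulative frequencies: 21, 47, 67, 83, 93
n = 93; position = n/2 = 46.5.
This falls in the class 31 – <35: L = 31, F = 21, f = 26, h = 4.
Median ≈ 31 + ((46.5 − 21) / 26) × 4 = 34.9231

34.923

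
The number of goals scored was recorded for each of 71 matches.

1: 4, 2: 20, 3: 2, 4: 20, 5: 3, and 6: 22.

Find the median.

Cumulative frequencies: 4, 24, 26, 46, 49, 71
n = 71, so the median is the value in position (n+1)/2 = 36.
Position 36 falls at value 4.

4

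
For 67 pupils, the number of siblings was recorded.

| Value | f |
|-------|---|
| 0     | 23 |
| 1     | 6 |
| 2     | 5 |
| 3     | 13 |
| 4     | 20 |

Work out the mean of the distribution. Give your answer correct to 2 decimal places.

Values: 0, 1, 2, 3, 4
Σfx = 23×0 + 6×1 + 5×2 + 13×3 + 20×4 = 135
n = Σf = 67
Mean = 135 / 67 = 2.0149

2.01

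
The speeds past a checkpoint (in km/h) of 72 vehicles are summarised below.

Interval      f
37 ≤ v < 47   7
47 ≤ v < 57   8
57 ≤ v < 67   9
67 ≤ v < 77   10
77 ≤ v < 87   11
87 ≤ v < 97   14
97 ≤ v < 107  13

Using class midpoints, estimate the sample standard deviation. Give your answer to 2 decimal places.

Midpoints: 42, 52, 62, 72, 82, 92, 102
n = 72, Σfm = 5504, mean = 76.4444
Σfm² = 448128
Σf(m − x̄)² = Σfm² − (Σfm)²/n = 448128 − 5504²/72 = 27377.7778
Sample variance = 27377.7778 / 71 = 385.6025
Standard deviation = √385.6025 = 19.6368

19.64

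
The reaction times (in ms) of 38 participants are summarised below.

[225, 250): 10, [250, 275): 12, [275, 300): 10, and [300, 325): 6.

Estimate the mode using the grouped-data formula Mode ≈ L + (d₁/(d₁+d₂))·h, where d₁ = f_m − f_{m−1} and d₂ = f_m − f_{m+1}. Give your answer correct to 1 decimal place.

262.5

Modal class: [250, 275) (highest frequency 12).
d₁ = 12 − 10 = 2, d₂ = 12 − 10 = 2
Mode ≈ 250 + (2/(2+2)) × 25 = 250 + 12.5000 = 262.5000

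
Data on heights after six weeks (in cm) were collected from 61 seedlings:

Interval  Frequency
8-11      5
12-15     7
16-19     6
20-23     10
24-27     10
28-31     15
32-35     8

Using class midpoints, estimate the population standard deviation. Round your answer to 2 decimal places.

Midpoints: 9.5, 13.5, 17.5, 21.5, 25.5, 29.5, 33.5
n = 61, Σfm = 1427.5, mean = 23.4016
Σfm² = 36721.25
Σf(m − x̄)² = Σfm² − (Σfm)²/n = 36721.25 − 1427.5²/61 = 3315.4098
Population variance = 3315.4098 / 61 = 54.3510
Standard deviation = √54.3510 = 7.3723

7.37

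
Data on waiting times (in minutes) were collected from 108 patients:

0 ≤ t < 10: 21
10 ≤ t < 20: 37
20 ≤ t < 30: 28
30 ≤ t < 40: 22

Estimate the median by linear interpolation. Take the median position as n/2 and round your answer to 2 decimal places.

18.92

Cumulative frequencies: 21, 58, 86, 108
n = 108; position = n/2 = 54.
This falls in the class 10 ≤ t < 20: L = 10, F = 21, f = 37, h = 10.
Median ≈ 10 + ((54 − 21) / 37) × 10 = 18.9189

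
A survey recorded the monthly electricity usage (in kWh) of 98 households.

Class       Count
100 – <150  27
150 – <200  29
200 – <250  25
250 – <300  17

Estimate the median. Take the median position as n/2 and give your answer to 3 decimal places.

Cumulative frequencies: 27, 56, 81, 98
n = 98; position = n/2 = 49.
This falls in the class 150 – <200: L = 150, F = 27, f = 29, h = 50.
Median ≈ 150 + ((49 − 27) / 29) × 50 = 187.9310

187.931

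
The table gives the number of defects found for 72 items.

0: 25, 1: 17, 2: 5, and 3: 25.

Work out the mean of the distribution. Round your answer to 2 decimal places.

Values: 0, 1, 2, 3
Σfx = 25×0 + 17×1 + 5×2 + 25×3 = 102
n = Σf = 72
Mean = 102 / 72 = 1.4167

1.42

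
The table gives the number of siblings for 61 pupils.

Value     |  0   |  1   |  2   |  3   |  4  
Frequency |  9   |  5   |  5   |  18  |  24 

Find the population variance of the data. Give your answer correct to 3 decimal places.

2.044

Values: 0, 1, 2, 3, 4
n = 61, Σfx = 165, mean = 2.7049
Σfx² = 571
Σf(x − x̄)² = Σfx² − (Σfx)²/n = 571 − 165²/61 = 124.6885
Population variance = 124.6885 / 61 = 2.0441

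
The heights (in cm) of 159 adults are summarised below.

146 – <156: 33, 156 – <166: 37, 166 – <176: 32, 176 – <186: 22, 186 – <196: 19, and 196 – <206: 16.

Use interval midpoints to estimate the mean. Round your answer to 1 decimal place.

171.3

Midpoints: 151, 161, 171, 181, 191, 201
Σfm = 33×151 + 37×161 + 32×171 + 22×181 + 19×191 + 16×201 = 27239
n = Σf = 159
Mean = 27239 / 159 = 171.3145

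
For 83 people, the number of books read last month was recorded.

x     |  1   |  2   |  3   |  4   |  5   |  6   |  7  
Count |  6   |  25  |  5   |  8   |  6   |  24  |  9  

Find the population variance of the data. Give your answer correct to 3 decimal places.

4.111

Values: 1, 2, 3, 4, 5, 6, 7
n = 83, Σfx = 340, mean = 4.0964
Σfx² = 1734
Σf(x − x̄)² = Σfx² − (Σfx)²/n = 1734 − 340²/83 = 341.2289
Population variance = 341.2289 / 83 = 4.1112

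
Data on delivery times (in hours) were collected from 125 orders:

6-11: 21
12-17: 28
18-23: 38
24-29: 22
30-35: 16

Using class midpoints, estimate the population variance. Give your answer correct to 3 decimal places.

Midpoints: 8.5, 14.5, 20.5, 26.5, 32.5
n = 125, Σfm = 2466.5, mean = 19.7320
Σfm² = 55723.25
Σf(m − x̄)² = Σfm² − (Σfm)²/n = 55723.25 − 2466.5²/125 = 7054.2720
Population variance = 7054.2720 / 125 = 56.4342

56.434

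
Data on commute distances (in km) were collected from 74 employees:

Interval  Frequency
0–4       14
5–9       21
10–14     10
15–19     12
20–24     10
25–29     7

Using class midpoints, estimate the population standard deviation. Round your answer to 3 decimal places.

8.049

Midpoints: 2, 7, 12, 17, 22, 27
n = 74, Σfm = 908, mean = 12.2703
Σfm² = 15936
Σf(m − x̄)² = Σfm² − (Σfm)²/n = 15936 − 908²/74 = 4794.5946
Population variance = 4794.5946 / 74 = 64.7918
Standard deviation = √64.7918 = 8.0493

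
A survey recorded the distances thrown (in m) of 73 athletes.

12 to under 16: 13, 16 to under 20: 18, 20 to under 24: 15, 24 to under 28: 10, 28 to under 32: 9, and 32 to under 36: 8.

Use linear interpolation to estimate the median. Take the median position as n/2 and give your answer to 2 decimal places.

21.47

Cumulative frequencies: 13, 31, 46, 56, 65, 73
n = 73; position = n/2 = 36.5.
This falls in the class 20 to under 24: L = 20, F = 31, f = 15, h = 4.
Median ≈ 20 + ((36.5 − 31) / 15) × 4 = 21.4667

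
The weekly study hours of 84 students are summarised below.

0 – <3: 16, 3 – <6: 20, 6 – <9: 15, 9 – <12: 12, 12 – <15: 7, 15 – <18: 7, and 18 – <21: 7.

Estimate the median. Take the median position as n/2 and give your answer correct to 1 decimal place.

Cumulative frequencies: 16, 36, 51, 63, 70, 77, 84
n = 84; position = n/2 = 42.
This falls in the class 6 – <9: L = 6, F = 36, f = 15, h = 3.
Median ≈ 6 + ((42 − 36) / 15) × 3 = 7.2000

7.2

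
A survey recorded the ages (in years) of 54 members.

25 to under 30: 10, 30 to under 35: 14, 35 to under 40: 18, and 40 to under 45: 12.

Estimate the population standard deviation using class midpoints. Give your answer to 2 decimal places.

Midpoints: 27.5, 32.5, 37.5, 42.5
n = 54, Σfm = 1915, mean = 35.4630
Σfm² = 69337.5
Σf(m − x̄)² = Σfm² − (Σfm)²/n = 69337.5 − 1915²/54 = 1425.9259
Population variance = 1425.9259 / 54 = 26.4060
Standard deviation = √26.4060 = 5.1387

5.14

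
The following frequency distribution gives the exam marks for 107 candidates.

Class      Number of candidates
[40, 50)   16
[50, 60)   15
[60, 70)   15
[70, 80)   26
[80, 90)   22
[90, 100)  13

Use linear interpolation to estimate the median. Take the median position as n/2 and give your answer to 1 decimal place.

72.9

Cumulative frequencies: 16, 31, 46, 72, 94, 107
n = 107; position = n/2 = 53.5.
This falls in the class [70, 80): L = 70, F = 46, f = 26, h = 10.
Median ≈ 70 + ((53.5 − 46) / 26) × 10 = 72.8846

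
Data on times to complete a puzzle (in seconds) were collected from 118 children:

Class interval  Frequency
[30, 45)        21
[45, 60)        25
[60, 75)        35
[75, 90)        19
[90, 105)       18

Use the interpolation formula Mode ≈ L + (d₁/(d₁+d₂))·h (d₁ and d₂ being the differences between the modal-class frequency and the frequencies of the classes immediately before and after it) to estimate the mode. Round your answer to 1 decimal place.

65.8

Modal class: [60, 75) (highest frequency 35).
d₁ = 35 − 25 = 10, d₂ = 35 − 19 = 16
Mode ≈ 60 + (10/(10+16)) × 15 = 60 + 5.7692 = 65.7692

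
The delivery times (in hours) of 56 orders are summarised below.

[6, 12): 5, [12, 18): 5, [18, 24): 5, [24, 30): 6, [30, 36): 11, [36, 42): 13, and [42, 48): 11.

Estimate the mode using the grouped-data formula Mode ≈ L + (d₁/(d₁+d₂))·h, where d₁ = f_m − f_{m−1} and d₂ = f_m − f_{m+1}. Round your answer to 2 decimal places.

Modal class: [36, 42) (highest frequency 13).
d₁ = 13 − 11 = 2, d₂ = 13 − 11 = 2
Mode ≈ 36 + (2/(2+2)) × 6 = 36 + 3.0000 = 39.0000

39.00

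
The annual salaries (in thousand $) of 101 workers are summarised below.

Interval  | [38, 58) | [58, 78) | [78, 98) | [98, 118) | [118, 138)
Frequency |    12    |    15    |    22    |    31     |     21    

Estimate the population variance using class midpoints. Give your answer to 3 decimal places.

Midpoints: 48, 68, 88, 108, 128
n = 101, Σfm = 9568, mean = 94.7327
Σfm² = 973024
Σf(m − x̄)² = Σfm² − (Σfm)²/n = 973024 − 9568²/101 = 66621.7822
Population variance = 66621.7822 / 101 = 659.6216

659.622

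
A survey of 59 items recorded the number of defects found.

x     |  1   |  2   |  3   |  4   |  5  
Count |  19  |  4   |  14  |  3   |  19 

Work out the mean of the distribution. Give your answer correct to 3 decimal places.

Values: 1, 2, 3, 4, 5
Σfx = 19×1 + 4×2 + 14×3 + 3×4 + 19×5 = 176
n = Σf = 59
Mean = 176 / 59 = 2.9831

2.983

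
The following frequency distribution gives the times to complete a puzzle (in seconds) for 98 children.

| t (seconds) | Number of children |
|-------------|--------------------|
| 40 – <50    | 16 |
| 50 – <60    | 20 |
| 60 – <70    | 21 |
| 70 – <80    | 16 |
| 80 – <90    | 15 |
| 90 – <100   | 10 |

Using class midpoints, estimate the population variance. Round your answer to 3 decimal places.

Midpoints: 45, 55, 65, 75, 85, 95
n = 98, Σfm = 6610, mean = 67.4490
Σfm² = 470250
Σf(m − x̄)² = Σfm² − (Σfm)²/n = 470250 − 6610²/98 = 24412.2449
Population variance = 24412.2449 / 98 = 249.1045

249.105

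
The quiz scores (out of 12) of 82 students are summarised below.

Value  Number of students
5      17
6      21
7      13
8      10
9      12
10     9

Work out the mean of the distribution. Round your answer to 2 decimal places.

7.07

Values: 5, 6, 7, 8, 9, 10
Σfx = 17×5 + 21×6 + 13×7 + 10×8 + 12×9 + 9×10 = 580
n = Σf = 82
Mean = 580 / 82 = 7.0732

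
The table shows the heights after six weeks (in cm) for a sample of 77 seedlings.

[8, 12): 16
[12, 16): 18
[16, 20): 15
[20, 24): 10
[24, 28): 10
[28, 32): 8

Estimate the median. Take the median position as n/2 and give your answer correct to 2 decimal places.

17.20

Cumulative frequencies: 16, 34, 49, 59, 69, 77
n = 77; position = n/2 = 38.5.
This falls in the class [16, 20): L = 16, F = 34, f = 15, h = 4.
Median ≈ 16 + ((38.5 − 34) / 15) × 4 = 17.2000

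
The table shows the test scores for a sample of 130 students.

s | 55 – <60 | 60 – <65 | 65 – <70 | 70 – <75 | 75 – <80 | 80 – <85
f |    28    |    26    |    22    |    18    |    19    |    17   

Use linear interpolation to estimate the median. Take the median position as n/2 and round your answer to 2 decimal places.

67.50

Cumulative frequencies: 28, 54, 76, 94, 113, 130
n = 130; position = n/2 = 65.
This falls in the class 65 – <70: L = 65, F = 54, f = 22, h = 5.
Median ≈ 65 + ((65 − 54) / 22) × 5 = 67.5000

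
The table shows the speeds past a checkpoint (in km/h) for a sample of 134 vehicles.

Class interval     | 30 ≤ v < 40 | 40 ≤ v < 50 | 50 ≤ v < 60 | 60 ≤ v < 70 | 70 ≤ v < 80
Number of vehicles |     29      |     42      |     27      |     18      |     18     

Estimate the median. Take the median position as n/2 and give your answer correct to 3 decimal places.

Cumulative frequencies: 29, 71, 98, 116, 134
n = 134; position = n/2 = 67.
This falls in the class 40 ≤ v < 50: L = 40, F = 29, f = 42, h = 10.
Median ≈ 40 + ((67 − 29) / 42) × 10 = 49.0476

49.048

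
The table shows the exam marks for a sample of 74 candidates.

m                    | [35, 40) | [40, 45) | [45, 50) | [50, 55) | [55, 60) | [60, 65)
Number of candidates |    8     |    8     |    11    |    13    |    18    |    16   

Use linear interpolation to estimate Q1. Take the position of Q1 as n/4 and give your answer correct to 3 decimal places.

46.136

Cumulative frequencies: 8, 16, 27, 40, 58, 74
n = 74; position = n/4 = 18.5.
This falls in the class [45, 50): L = 45, F = 16, f = 11, h = 5.
Lower quartile ≈ 45 + ((18.5 − 16) / 11) × 5 = 46.1364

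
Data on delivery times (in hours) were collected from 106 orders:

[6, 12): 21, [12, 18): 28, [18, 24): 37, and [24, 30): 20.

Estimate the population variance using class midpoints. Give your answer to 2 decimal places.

36.82

Midpoints: 9, 15, 21, 27
n = 106, Σfm = 1926, mean = 18.1698
Σfm² = 38898
Σf(m − x̄)² = Σfm² − (Σfm)²/n = 38898 − 1926²/106 = 3902.9434
Population variance = 3902.9434 / 106 = 36.8202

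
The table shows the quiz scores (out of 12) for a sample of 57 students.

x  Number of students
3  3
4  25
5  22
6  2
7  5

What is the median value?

5

Cumulative frequencies: 3, 28, 50, 52, 57
n = 57, so the median is the value in position (n+1)/2 = 29.
Position 29 falls at value 5.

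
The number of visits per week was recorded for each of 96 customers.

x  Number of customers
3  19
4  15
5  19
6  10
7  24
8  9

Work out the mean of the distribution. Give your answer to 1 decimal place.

5.3

Values: 3, 4, 5, 6, 7, 8
Σfx = 19×3 + 15×4 + 19×5 + 10×6 + 24×7 + 9×8 = 512
n = Σf = 96
Mean = 512 / 96 = 5.3333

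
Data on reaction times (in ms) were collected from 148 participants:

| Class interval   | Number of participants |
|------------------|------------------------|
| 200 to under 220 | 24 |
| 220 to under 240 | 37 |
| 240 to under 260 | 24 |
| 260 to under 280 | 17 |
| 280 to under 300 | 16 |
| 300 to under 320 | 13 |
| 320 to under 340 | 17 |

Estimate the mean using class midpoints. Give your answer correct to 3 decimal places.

259.595

Midpoints: 210, 230, 250, 270, 290, 310, 330
Σfm = 24×210 + 37×230 + 24×250 + 17×270 + 16×290 + 13×310 + 17×330 = 38420
n = Σf = 148
Mean = 38420 / 148 = 259.5946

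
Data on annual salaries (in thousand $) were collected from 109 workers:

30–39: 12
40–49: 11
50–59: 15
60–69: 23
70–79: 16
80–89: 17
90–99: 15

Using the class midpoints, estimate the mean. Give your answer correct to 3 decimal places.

Midpoints: 34.5, 44.5, 54.5, 64.5, 74.5, 84.5, 94.5
Σfm = 12×34.5 + 11×44.5 + 15×54.5 + 23×64.5 + 16×74.5 + 17×84.5 + 15×94.5 = 7250.5
n = Σf = 109
Mean = 7250.5 / 109 = 66.5183

66.518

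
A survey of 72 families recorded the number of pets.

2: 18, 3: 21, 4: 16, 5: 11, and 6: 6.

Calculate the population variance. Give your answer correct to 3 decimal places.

Values: 2, 3, 4, 5, 6
n = 72, Σfx = 254, mean = 3.5278
Σfx² = 1008
Σf(x − x̄)² = Σfx² − (Σfx)²/n = 1008 − 254²/72 = 111.9444
Population variance = 111.9444 / 72 = 1.5548

1.555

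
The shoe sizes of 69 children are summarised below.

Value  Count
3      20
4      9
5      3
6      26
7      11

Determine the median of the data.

Cumulative frequencies: 20, 29, 32, 58, 69
n = 69, so the median is the value in position (n+1)/2 = 35.
Position 35 falls at value 6.

6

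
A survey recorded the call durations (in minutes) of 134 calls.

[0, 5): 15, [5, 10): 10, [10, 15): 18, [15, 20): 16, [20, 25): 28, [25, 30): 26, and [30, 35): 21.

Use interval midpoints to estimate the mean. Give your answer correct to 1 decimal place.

Midpoints: 2.5, 7.5, 12.5, 17.5, 22.5, 27.5, 32.5
Σfm = 15×2.5 + 10×7.5 + 18×12.5 + 16×17.5 + 28×22.5 + 26×27.5 + 21×32.5 = 2645
n = Σf = 134
Mean = 2645 / 134 = 19.7388

19.7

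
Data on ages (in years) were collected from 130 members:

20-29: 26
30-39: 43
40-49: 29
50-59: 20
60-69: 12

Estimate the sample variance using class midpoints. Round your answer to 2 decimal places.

Midpoints: 24.5, 34.5, 44.5, 54.5, 64.5
n = 130, Σfm = 5275, mean = 40.5769
Σfm² = 233542.5
Σf(m − x̄)² = Σfm² − (Σfm)²/n = 233542.5 − 5275²/130 = 19499.2308
Sample variance = 19499.2308 / 129 = 151.1568

151.16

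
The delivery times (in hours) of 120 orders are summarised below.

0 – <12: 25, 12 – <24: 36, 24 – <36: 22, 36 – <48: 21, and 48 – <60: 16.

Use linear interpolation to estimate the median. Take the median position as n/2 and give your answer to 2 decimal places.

23.67

Cumulative frequencies: 25, 61, 83, 104, 120
n = 120; position = n/2 = 60.
This falls in the class 12 – <24: L = 12, F = 25, f = 36, h = 12.
Median ≈ 12 + ((60 − 25) / 36) × 12 = 23.6667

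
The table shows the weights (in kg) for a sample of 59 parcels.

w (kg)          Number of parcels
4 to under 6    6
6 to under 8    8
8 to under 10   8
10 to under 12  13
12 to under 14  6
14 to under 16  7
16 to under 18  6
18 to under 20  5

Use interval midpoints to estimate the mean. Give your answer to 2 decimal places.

Midpoints: 5, 7, 9, 11, 13, 15, 17, 19
Σfm = 6×5 + 8×7 + 8×9 + 13×11 + 6×13 + 7×15 + 6×17 + 5×19 = 681
n = Σf = 59
Mean = 681 / 59 = 11.5424

11.54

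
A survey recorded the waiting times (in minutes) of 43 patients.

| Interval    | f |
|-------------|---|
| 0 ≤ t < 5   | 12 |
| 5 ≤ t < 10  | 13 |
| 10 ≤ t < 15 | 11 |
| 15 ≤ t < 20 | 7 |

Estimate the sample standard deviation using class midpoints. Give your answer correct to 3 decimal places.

Midpoints: 2.5, 7.5, 12.5, 17.5
n = 43, Σfm = 387.5, mean = 9.0116
Σfm² = 4668.75
Σf(m − x̄)² = Σfm² − (Σfm)²/n = 4668.75 − 387.5²/43 = 1176.7442
Sample variance = 1176.7442 / 42 = 28.0177
Standard deviation = √28.0177 = 5.2932

5.293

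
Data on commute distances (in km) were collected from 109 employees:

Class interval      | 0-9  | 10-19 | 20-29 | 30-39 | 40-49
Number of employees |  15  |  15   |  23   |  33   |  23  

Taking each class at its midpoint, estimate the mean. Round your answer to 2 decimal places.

27.62

Midpoints: 4.5, 14.5, 24.5, 34.5, 44.5
Σfm = 15×4.5 + 15×14.5 + 23×24.5 + 33×34.5 + 23×44.5 = 3010.5
n = Σf = 109
Mean = 3010.5 / 109 = 27.6193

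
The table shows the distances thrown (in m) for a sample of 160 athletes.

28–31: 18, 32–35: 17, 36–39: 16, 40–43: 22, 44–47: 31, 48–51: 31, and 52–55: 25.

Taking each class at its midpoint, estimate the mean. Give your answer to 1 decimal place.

Midpoints: 29.5, 33.5, 37.5, 41.5, 45.5, 49.5, 53.5
Σfm = 18×29.5 + 17×33.5 + 16×37.5 + 22×41.5 + 31×45.5 + 31×49.5 + 25×53.5 = 6896
n = Σf = 160
Mean = 6896 / 160 = 43.1000

43.1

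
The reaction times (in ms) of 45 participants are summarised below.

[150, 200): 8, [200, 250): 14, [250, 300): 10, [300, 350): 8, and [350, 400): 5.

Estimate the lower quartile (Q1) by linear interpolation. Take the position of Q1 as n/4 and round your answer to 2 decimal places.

Cumulative frequencies: 8, 22, 32, 40, 45
n = 45; position = n/4 = 11.25.
This falls in the class [200, 250): L = 200, F = 8, f = 14, h = 50.
Lower quartile ≈ 200 + ((11.25 − 8) / 14) × 50 = 211.6071

211.61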